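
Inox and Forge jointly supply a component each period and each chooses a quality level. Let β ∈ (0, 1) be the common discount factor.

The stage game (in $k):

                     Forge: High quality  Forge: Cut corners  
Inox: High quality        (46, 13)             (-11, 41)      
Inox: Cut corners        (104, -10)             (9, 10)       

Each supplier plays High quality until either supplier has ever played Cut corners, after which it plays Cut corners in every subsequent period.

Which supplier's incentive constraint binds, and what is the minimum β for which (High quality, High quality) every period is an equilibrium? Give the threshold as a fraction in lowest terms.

Forge; β ≥ 28/31

Inox's threshold: (104−46)/(104−9) = 58/95.
Forge's threshold: (41−13)/(41−10) = 28/31.
58/95 < 28/31, so Forge binds and β* = 28/31.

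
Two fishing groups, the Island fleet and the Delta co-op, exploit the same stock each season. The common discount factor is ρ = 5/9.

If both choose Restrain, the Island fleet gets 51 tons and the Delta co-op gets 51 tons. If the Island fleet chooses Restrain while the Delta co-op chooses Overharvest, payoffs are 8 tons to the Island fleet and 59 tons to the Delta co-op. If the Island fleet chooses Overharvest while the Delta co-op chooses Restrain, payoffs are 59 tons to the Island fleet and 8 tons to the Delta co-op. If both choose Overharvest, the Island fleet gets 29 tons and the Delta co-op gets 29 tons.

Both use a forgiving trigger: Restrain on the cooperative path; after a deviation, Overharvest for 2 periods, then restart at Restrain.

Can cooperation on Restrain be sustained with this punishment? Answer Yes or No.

A one-shot deviation gives 59 now, then 29 for 2 periods, then back to 51.
Gain from deviating: (59−51) today; loss: (51−29) in each of the next 2 periods.
No-deviation condition: (51−29)(ρ+…+ρ^2) ≥ 59−51, i.e. ρ+…+ρ^2 ≥ 4/11.
At ρ = 5/9: ρ+…+ρ^2 = 0.8642 ≥ 0.3636.
So cooperation is sustainable.

Yes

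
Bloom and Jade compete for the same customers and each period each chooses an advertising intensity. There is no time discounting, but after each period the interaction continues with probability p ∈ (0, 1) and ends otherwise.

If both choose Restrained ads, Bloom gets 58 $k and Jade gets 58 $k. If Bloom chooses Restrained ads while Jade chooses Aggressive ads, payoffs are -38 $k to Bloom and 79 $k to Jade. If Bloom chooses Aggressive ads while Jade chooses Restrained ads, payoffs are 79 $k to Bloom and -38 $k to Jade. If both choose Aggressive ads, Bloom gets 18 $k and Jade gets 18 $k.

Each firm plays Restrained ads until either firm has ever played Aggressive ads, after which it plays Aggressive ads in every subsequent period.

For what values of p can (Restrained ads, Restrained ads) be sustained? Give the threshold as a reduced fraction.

21/61

Expected cooperation value is 58 + p·58 + p²·58 + … = 58/(1−p); deviation gives 79 + p·18/(1−p).
58 ≥ 79(1−p) + 18p ⇒ 61p ≥ 21 ⇒ p ≥ 21/61.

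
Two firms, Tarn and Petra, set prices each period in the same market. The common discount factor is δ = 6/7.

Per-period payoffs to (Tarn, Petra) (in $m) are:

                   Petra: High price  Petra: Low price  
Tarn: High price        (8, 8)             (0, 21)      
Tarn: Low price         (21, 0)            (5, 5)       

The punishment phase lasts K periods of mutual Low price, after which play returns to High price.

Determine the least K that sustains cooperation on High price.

9

Need Σ_{k=1}^{K} δ^k ≥ (21−8)/(8−5) = 4.3333 at δ = 6/7.
At K = 8 the sum is 4.2519 < 4.3333; at K = 9 it is 4.5016 ≥ 4.3333.
So the minimum punishment length is K = 9.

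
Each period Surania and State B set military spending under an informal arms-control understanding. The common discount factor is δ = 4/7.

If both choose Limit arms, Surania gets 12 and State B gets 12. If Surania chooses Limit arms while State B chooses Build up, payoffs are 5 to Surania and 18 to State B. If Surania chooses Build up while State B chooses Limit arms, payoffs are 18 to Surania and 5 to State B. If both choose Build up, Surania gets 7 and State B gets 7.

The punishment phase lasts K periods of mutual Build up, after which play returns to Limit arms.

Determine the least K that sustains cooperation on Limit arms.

Need Σ_{k=1}^{K} δ^k ≥ (18−12)/(12−7) = 1.2000 at δ = 4/7.
At K = 4 the sum is 1.1912 < 1.2000; at K = 5 it is 1.2521 ≥ 1.2000.
So the minimum punishment length is K = 5.

5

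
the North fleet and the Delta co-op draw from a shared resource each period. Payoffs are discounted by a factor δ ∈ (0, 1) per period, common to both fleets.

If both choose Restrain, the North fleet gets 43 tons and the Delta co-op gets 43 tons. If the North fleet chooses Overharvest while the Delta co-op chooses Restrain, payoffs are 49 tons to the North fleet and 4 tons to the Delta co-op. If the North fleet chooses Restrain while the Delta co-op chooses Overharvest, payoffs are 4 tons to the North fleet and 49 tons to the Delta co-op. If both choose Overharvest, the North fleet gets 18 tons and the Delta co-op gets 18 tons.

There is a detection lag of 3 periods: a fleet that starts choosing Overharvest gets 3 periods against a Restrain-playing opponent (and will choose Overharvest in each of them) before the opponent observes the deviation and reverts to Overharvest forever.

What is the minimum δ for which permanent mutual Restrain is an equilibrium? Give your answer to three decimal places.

A deviator earns 49 for 3 periods, then 18 forever; cooperating earns 43 forever. Multiplying the IC by (1−δ):
43 ≥ 49(1−δ^3) + 18δ^3, so 31·δ^3 ≥ 6 and δ^3 ≥ 6/31.
δ ≥ (6/31)^(1/3) ≈ 0.578.

0.578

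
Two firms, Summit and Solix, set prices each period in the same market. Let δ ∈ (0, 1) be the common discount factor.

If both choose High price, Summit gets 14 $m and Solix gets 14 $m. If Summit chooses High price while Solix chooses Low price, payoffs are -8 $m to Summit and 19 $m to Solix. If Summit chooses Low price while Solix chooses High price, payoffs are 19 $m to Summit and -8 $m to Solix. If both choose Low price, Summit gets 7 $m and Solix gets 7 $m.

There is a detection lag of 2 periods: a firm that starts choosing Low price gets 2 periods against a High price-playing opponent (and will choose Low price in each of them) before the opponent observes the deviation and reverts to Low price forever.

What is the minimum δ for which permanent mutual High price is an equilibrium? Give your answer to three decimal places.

Deviating for the 2 undetected periods gains 19−14 = 5 per period over cooperation, then loses 14−7 = 7 per period forever once punishment starts.
Gain: 5(1 + δ + … + δ^1); loss: 7·δ^2/(1−δ).
No profitable deviation ⇔ 5(1−δ^2) ≤ 7·δ^2, i.e. δ^2 ≥ 5/(5+7) = 5/12.
Hence δ ≥ (5/12)^(1/2) ≈ 0.645.

0.645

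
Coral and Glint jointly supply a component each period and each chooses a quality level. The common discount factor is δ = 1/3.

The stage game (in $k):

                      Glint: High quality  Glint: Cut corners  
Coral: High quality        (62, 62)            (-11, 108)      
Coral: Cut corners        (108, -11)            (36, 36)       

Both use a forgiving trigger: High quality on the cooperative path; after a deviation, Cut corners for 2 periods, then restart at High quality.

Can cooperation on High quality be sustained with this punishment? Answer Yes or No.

No

A one-shot deviation gives 108 now, then 36 for 2 periods, then back to 62.
Gain from deviating: (108−62) today; loss: (62−36) in each of the next 2 periods.
No-deviation condition: (62−36)(δ+…+δ^2) ≥ 108−62, i.e. δ+…+δ^2 ≥ 23/13.
At δ = 1/3: δ+…+δ^2 = 0.4444 < 1.7692.
So cooperation is not sustainable.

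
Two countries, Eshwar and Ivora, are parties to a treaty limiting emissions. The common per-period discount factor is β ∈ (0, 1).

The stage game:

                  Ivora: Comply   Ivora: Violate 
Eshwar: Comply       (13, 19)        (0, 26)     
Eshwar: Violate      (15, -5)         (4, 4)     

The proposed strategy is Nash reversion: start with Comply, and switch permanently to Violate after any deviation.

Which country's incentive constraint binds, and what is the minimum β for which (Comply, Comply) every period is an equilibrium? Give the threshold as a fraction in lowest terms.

Ivora; β ≥ 7/22

For Eshwar: deviation gain 15−13 = 2, per-period punishment loss 13−4 = 9. IC gives β ≥ 2/11.
For Ivora: gain 7, loss 15 per period, so β ≥ 7/22.
The tighter constraint is Ivora's, so cooperation needs β ≥ 7/22.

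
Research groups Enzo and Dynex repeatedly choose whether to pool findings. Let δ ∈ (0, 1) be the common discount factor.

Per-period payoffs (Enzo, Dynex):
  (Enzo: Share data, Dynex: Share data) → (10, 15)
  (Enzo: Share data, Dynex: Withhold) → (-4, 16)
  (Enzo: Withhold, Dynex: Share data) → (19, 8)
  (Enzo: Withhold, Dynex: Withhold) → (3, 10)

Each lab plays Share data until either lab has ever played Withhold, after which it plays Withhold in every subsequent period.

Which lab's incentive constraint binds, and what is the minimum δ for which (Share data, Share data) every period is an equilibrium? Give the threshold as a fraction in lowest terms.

Enzo; δ ≥ 9/16

For Enzo: deviation gain 19−10 = 9, per-period punishment loss 10−3 = 7. IC gives δ ≥ 9/16.
For Dynex: gain 1, loss 5 per period, so δ ≥ 1/6.
The tighter constraint is Enzo's, so cooperation needs δ ≥ 9/16.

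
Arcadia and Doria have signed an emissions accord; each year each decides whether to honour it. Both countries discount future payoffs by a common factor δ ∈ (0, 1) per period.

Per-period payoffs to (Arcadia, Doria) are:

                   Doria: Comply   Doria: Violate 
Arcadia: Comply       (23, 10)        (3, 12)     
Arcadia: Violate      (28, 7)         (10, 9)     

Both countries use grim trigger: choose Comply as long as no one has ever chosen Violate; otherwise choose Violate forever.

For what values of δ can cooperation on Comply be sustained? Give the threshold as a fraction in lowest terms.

Arcadia: cooperation gives 23 each period; deviation gives 28 once then 10 forever.
  23/(1−δ) ≥ 28 + 10δ/(1−δ) ⇒ δ ≥ 5/18.
Doria: cooperation gives 10 each period; deviation gives 12 once then 9 forever.
  δ ≥ 2/3.
Both must hold, so the binding constraint is Doria's: δ ≥ 2/3.

2/3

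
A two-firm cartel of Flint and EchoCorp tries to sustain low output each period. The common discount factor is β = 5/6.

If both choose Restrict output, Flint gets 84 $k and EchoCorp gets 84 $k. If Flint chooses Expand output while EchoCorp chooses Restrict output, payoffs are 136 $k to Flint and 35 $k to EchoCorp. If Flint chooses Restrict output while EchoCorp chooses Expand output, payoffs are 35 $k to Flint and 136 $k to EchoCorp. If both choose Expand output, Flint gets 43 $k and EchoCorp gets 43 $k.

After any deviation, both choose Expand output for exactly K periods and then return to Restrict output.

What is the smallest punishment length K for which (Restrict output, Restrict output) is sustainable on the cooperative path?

2

IC: β(1−β^K)/(1−β) ≥ (136−84)/(84−43) = 52/41.
With β = 5/6: need 1 − β^K ≥ 52/41·(1−5/6)/(5/6), i.e. β^K ≤ 0.7463.
Since (5/6)^1 = 0.8333 and (5/6)^2 = 0.6944, the smallest such K is 2.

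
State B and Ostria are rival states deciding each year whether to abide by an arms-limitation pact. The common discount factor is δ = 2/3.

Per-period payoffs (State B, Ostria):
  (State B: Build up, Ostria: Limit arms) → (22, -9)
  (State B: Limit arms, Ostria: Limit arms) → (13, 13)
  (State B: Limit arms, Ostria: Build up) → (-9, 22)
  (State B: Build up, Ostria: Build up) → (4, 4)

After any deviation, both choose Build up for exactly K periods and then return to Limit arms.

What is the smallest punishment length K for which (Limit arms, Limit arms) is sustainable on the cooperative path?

2

IC: δ(1−δ^K)/(1−δ) ≥ (22−13)/(13−4) = 1.
With δ = 2/3: need 1 − δ^K ≥ 1·(1−2/3)/(2/3), i.e. δ^K ≤ 0.5000.
Since (2/3)^1 = 0.6667 and (2/3)^2 = 0.4444, the smallest such K is 2.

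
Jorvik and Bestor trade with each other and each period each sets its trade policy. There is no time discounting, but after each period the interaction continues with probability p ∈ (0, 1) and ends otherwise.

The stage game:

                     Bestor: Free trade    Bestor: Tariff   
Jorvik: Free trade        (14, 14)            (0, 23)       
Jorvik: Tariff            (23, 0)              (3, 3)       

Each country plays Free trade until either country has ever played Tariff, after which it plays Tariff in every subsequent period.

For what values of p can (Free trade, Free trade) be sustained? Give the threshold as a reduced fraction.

With no time discounting, the continuation probability p plays the role of the discount factor.
Grim-trigger IC: 14/(1−p) ≥ 23 + 3p/(1−p) ⇒ p ≥ (23−14)/(23−3) = 9/20.

9/20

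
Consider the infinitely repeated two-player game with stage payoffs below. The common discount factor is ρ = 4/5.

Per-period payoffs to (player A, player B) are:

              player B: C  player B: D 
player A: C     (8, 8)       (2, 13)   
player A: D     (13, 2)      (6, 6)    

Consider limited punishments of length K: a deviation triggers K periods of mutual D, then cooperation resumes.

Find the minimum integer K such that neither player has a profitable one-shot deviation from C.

No profitable deviation requires (8−6)(ρ+…+ρ^K) ≥ 13−8, i.e. ρ+…+ρ^K ≥ 5/2 ≈ 2.5000.
With ρ = 4/5, the partial sums are K=1: 0.8000, K=2: 1.4400, K=3: 1.9520, K=4: 2.3616, K=5: 2.6893.
K = 5 is the first length at which the sum reaches 2.5000.

5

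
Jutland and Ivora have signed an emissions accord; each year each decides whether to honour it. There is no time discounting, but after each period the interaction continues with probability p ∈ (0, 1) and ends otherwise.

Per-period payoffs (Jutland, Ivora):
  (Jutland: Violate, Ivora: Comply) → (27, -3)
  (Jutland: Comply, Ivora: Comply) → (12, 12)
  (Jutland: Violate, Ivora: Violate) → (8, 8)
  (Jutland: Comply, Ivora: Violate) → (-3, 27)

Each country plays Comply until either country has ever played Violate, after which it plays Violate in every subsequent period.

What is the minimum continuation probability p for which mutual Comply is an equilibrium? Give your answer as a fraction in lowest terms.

15/19

Expected cooperation value is 12 + p·12 + p²·12 + … = 12/(1−p); deviation gives 27 + p·8/(1−p).
12 ≥ 27(1−p) + 8p ⇒ 19p ≥ 15 ⇒ p ≥ 15/19.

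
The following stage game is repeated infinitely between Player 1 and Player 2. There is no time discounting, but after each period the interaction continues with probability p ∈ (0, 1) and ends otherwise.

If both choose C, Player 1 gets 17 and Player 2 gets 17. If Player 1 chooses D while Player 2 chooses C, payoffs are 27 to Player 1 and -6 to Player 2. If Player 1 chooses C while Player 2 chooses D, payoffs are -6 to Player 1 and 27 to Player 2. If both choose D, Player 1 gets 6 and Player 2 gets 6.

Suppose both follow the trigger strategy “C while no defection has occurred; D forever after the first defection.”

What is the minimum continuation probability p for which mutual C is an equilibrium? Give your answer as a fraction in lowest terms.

10/21

With no time discounting, the continuation probability p plays the role of the discount factor.
Grim-trigger IC: 17/(1−p) ≥ 27 + 6p/(1−p) ⇒ p ≥ (27−17)/(27−6) = 10/21.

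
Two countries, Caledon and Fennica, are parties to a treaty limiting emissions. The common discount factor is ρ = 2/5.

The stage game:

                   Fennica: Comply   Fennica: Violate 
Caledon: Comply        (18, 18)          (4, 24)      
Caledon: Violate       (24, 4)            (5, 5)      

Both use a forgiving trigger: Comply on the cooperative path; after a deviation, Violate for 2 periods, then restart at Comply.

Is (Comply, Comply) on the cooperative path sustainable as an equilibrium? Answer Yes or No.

Comparing payoff streams over the 3 periods until play realigns: cooperate → 18(1+ρ+…+ρ^2); deviate → 24 + 5(ρ+…+ρ^2).
Cooperation is sustained iff (18−5)(ρ+…+ρ^2) ≥ 24−18.
ρ+…+ρ^2 = 2/5·(1−(2/5)^2)/(1−2/5) = 0.5600, and (24−18)/(18−5) = 0.4615.
0.5600 ≥ 0.4615, so cooperation is sustainable.

Yes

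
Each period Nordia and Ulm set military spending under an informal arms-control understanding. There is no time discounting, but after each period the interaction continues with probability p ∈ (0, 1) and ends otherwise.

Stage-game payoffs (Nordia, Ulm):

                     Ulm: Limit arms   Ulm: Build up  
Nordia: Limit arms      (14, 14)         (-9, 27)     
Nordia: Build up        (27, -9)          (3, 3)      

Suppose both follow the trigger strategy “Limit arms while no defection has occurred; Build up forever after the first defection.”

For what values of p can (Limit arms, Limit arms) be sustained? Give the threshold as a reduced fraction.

Expected cooperation value is 14 + p·14 + p²·14 + … = 14/(1−p); deviation gives 27 + p·3/(1−p).
14 ≥ 27(1−p) + 3p ⇒ 24p ≥ 13 ⇒ p ≥ 13/24.

13/24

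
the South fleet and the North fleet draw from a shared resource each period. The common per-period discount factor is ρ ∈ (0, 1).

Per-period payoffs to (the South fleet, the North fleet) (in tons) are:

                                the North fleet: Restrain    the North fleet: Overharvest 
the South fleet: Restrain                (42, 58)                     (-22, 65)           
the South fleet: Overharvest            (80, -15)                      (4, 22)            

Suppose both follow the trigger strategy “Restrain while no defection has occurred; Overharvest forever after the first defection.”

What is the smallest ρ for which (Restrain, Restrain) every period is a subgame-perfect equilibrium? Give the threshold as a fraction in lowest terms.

the South fleet: cooperation gives 42 each period; deviation gives 80 once then 4 forever.
  42/(1−ρ) ≥ 80 + 4ρ/(1−ρ) ⇒ ρ ≥ 38/76 = 1/2.
the North fleet: cooperation gives 58 each period; deviation gives 65 once then 22 forever.
  ρ ≥ 7/43.
Both must hold, so the binding constraint is the South fleet's: ρ ≥ 1/2.

1/2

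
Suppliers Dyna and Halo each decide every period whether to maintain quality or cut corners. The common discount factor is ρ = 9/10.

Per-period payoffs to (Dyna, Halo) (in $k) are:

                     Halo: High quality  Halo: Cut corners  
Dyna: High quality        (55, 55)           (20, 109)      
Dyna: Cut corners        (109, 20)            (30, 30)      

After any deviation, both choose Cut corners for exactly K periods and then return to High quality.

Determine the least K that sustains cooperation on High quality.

3

Need Σ_{k=1}^{K} ρ^k ≥ (109−55)/(55−30) = 2.1600 at ρ = 9/10.
At K = 2 the sum is 1.7100 < 2.1600; at K = 3 it is 2.4390 ≥ 2.1600.
So the minimum punishment length is K = 3.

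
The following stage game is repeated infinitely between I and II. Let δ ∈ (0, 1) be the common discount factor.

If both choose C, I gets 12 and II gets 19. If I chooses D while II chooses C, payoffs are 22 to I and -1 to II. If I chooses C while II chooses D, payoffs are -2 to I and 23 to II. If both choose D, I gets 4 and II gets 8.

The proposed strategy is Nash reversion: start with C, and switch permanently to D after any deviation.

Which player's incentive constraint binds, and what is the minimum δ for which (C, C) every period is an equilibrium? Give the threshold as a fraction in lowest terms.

I; δ ≥ 5/9

For I: deviation gain 22−12 = 10, per-period punishment loss 12−4 = 8. IC gives δ ≥ 10/18 = 5/9.
For II: gain 4, loss 11 per period, so δ ≥ 4/15.
The tighter constraint is I's, so cooperation needs δ ≥ 5/9.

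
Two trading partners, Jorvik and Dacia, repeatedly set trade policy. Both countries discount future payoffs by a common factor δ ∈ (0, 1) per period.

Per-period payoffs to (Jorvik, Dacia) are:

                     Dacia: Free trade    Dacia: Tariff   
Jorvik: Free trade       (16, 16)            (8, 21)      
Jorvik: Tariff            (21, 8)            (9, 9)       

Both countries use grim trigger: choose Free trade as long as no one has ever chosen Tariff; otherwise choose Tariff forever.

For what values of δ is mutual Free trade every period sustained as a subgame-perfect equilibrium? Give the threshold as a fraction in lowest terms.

Under grim trigger the critical discount factor is (T−C)/(T−P) with T = 21, C = 16, P = 9.
δ* = (21−16)/(21−9) = 5/12.

5/12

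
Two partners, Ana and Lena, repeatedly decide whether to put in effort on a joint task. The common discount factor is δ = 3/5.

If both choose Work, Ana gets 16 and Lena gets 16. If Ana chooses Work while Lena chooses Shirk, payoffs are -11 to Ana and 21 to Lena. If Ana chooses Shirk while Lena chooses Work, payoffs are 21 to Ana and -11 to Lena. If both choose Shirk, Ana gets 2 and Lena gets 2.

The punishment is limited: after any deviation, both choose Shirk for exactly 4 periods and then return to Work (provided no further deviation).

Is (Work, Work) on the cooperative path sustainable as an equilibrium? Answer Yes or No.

Yes

IC: δ+…+δ^4 ≥ (21−16)/(16−2) = 5/14.
At δ = 3/5: partial sum = 1.3056 ≥ 0.3571. Cooperation sustainable.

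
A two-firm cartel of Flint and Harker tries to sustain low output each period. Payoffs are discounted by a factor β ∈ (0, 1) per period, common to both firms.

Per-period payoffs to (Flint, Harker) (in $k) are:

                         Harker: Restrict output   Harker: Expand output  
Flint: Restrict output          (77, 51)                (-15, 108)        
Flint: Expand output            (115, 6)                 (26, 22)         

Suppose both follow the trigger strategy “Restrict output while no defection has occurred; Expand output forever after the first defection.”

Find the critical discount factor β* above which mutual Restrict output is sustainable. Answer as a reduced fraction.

57/86

Flint: cooperation gives 77 each period; deviation gives 115 once then 26 forever.
  77/(1−β) ≥ 115 + 26β/(1−β) ⇒ β ≥ 38/89.
Harker: cooperation gives 51 each period; deviation gives 108 once then 22 forever.
  β ≥ 57/86.
Both must hold, so the binding constraint is Harker's: β ≥ 57/86.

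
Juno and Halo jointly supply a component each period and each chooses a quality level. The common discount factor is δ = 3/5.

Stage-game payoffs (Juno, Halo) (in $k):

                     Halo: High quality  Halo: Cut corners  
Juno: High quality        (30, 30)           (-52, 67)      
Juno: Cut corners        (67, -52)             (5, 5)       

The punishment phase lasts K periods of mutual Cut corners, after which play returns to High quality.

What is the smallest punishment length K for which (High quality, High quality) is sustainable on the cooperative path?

9

Need Σ_{k=1}^{K} δ^k ≥ (67−30)/(30−5) = 1.4800 at δ = 3/5.
At K = 8 the sum is 1.4748 < 1.4800; at K = 9 it is 1.4849 ≥ 1.4800.
So the minimum punishment length is K = 9.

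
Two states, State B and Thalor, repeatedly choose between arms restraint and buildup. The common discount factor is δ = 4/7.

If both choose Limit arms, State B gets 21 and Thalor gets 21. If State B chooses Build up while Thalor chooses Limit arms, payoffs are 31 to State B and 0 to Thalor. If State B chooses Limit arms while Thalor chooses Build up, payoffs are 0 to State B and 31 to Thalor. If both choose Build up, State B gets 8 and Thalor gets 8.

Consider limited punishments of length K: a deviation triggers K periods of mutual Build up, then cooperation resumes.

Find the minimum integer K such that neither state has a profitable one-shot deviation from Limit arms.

No profitable deviation requires (21−8)(δ+…+δ^K) ≥ 31−21, i.e. δ+…+δ^K ≥ 10/13 ≈ 0.7692.
With δ = 4/7, the partial sums are K=1: 0.5714, K=2: 0.8980.
K = 2 is the first length at which the sum reaches 0.7692.

2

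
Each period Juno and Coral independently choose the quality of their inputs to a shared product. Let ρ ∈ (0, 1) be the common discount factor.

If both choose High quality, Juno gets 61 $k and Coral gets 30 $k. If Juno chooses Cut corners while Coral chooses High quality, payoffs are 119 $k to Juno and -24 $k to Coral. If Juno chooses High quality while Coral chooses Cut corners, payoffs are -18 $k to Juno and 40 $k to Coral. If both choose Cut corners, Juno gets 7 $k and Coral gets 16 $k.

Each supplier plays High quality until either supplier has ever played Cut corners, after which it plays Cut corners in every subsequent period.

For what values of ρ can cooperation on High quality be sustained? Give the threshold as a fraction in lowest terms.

29/56

Juno's threshold: (119−61)/(119−7) = 29/56.
Coral's threshold: (40−30)/(40−16) = 5/12.
29/56 > 5/12, so Juno binds and ρ* = 29/56.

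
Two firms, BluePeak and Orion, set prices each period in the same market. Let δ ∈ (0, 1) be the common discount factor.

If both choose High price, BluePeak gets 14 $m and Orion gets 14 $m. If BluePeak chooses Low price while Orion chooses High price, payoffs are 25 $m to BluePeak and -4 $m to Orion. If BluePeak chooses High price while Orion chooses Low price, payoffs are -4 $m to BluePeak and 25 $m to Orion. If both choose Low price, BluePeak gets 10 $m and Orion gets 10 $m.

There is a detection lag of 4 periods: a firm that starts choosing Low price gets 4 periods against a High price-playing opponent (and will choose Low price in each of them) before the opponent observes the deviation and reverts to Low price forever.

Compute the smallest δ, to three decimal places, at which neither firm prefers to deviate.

0.925

The best deviation is to choose Low price for all 4 undetected periods, earning 25 each, then 10 forever once detected.
Deviation value: 25(1−δ^4)/(1−δ) + 10δ^4/(1−δ); cooperation value: 14/(1−δ).
IC: 14 ≥ 25(1−δ^4) + 10δ^4 = 25 − 15δ^4.
So δ^4 ≥ 11/15, giving δ ≥ (11/15)^(1/4) ≈ 0.925.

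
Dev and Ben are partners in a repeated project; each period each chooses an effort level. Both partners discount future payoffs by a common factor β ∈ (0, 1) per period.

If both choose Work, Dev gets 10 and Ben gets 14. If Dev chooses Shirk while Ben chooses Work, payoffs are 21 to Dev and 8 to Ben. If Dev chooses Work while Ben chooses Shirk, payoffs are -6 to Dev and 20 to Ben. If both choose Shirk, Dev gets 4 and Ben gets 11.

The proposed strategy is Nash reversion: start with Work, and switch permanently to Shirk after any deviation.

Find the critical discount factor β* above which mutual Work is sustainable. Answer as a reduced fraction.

For Dev: deviation gain 21−10 = 11, per-period punishment loss 10−4 = 6. IC gives β ≥ 11/17.
For Ben: gain 6, loss 3 per period, so β ≥ 6/9 = 2/3.
The tighter constraint is Ben's, so cooperation needs β ≥ 2/3.

2/3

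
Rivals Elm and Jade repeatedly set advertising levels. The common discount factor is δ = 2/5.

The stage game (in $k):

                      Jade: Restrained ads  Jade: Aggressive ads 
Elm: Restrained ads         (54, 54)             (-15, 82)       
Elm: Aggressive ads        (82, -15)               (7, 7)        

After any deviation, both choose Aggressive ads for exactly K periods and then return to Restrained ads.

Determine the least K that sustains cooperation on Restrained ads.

Need Σ_{k=1}^{K} δ^k ≥ (82−54)/(54−7) = 0.5957 at δ = 2/5.
At K = 2 the sum is 0.5600 < 0.5957; at K = 3 it is 0.6240 ≥ 0.5957.
So the minimum punishment length is K = 3.

3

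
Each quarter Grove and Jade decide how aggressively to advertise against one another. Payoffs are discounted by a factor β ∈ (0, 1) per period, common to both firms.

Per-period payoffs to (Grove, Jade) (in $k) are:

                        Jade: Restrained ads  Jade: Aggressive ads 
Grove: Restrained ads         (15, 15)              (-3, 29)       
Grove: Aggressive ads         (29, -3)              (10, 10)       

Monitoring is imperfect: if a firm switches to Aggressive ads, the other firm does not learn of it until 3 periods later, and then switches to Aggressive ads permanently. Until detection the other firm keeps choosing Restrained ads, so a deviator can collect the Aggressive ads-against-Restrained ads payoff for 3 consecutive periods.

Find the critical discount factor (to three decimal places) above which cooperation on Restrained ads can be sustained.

0.903

Deviating for the 3 undetected periods gains 29−15 = 14 per period over cooperation, then loses 15−10 = 5 per period forever once punishment starts.
Gain: 14(1 + β + … + β^2); loss: 5·β^3/(1−β).
No profitable deviation ⇔ 14(1−β^3) ≤ 5·β^3, i.e. β^3 ≥ 14/(14+5) = 14/19.
Hence β ≥ (14/19)^(1/3) ≈ 0.903.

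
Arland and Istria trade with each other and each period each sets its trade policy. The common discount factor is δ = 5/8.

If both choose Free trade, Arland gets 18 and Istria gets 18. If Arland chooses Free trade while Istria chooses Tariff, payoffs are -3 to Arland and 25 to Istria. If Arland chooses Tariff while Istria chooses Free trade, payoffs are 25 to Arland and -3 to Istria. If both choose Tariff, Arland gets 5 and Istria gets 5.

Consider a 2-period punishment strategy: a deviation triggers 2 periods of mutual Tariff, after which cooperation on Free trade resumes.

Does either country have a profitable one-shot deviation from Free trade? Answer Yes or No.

No

A one-shot deviation gives 25 now, then 5 for 2 periods, then back to 18.
Gain from deviating: (25−18) today; loss: (18−5) in each of the next 2 periods.
No-deviation condition: (18−5)(δ+…+δ^2) ≥ 25−18, i.e. δ+…+δ^2 ≥ 7/13.
At δ = 5/8: δ+…+δ^2 = 1.0156 ≥ 0.5385.
So cooperation is sustainable.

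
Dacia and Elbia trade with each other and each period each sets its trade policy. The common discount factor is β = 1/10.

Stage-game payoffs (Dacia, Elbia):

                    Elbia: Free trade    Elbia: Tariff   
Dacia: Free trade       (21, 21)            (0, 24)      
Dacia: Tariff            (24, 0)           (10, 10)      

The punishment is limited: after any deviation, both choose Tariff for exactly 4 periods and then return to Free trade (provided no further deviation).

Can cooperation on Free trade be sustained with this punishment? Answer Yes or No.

Comparing payoff streams over the 5 periods until play realigns: cooperate → 21(1+β+…+β^4); deviate → 24 + 10(β+…+β^4).
Cooperation is sustained iff (21−10)(β+…+β^4) ≥ 24−21.
β+…+β^4 = 1/10·(1−(1/10)^4)/(1−1/10) = 0.1111, and (24−21)/(21−10) = 0.2727.
0.1111 < 0.2727, so cooperation is not sustainable.

No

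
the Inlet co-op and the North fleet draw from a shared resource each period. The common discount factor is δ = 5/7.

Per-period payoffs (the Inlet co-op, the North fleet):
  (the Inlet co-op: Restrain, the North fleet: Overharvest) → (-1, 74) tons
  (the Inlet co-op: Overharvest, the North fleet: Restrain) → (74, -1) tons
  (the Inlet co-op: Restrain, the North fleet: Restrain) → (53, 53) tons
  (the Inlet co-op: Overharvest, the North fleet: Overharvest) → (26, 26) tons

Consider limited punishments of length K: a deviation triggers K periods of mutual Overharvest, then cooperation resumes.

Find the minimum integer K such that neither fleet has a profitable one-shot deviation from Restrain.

2

Need Σ_{k=1}^{K} δ^k ≥ (74−53)/(53−26) = 0.7778 at δ = 5/7.
At K = 1 the sum is 0.7143 < 0.7778; at K = 2 it is 1.2245 ≥ 0.7778.
So the minimum punishment length is K = 2.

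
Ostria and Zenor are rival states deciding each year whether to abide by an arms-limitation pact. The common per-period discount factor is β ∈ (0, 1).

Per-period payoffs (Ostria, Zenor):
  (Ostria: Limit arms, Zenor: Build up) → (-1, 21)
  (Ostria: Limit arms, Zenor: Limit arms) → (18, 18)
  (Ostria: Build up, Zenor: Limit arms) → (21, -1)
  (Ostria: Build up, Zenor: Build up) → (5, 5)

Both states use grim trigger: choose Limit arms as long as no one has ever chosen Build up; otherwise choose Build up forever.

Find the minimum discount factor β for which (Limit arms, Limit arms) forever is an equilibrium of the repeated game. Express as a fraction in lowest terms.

One-period gain from deviating is 21 − 18 = 3. The loss is 18 − 5 = 13 in every subsequent period, with present value 13·β/(1−β).
Deviation is unprofitable when 13·β/(1−β) ≥ 3, i.e. β/(1−β) ≥ 3/13.
Equivalently β ≥ 3/(3+13) = 3/16.

3/16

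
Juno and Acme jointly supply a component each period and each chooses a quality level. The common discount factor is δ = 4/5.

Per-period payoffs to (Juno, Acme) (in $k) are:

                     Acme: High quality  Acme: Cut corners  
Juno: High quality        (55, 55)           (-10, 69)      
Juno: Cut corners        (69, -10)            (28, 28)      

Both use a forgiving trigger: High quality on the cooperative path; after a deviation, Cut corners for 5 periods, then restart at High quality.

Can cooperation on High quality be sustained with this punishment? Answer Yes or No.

Yes

Comparing payoff streams over the 6 periods until play realigns: cooperate → 55(1+δ+…+δ^5); deviate → 69 + 28(δ+…+δ^5).
Cooperation is sustained iff (55−28)(δ+…+δ^5) ≥ 69−55.
δ+…+δ^5 = 4/5·(1−(4/5)^5)/(1−4/5) = 2.6893, and (69−55)/(55−28) = 0.5185.
2.6893 ≥ 0.5185, so cooperation is sustainable.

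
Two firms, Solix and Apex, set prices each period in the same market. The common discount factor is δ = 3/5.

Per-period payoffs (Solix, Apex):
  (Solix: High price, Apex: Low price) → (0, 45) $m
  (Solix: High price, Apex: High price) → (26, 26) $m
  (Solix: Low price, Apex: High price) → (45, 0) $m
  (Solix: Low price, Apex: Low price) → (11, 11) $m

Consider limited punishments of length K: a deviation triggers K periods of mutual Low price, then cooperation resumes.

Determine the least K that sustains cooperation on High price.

IC: δ(1−δ^K)/(1−δ) ≥ (45−26)/(26−11) = 19/15.
With δ = 3/5: need 1 − δ^K ≥ 19/15·(1−3/5)/(3/5), i.e. δ^K ≤ 0.1556.
Since (3/5)^3 = 0.2160 and (3/5)^4 = 0.1296, the smallest such K is 4.

4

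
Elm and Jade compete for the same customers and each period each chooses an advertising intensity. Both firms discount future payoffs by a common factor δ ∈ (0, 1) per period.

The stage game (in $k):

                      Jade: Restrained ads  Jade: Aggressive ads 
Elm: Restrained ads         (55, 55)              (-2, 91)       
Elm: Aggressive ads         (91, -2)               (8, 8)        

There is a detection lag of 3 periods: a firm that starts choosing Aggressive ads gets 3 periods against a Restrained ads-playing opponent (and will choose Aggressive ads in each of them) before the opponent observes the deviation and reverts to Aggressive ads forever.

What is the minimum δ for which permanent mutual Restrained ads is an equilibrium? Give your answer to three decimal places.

A deviator earns 91 for 3 periods, then 8 forever; cooperating earns 55 forever. Multiplying the IC by (1−δ):
55 ≥ 91(1−δ^3) + 8δ^3, so 83·δ^3 ≥ 36 and δ^3 ≥ 36/83.
δ ≥ (36/83)^(1/3) ≈ 0.757.

0.757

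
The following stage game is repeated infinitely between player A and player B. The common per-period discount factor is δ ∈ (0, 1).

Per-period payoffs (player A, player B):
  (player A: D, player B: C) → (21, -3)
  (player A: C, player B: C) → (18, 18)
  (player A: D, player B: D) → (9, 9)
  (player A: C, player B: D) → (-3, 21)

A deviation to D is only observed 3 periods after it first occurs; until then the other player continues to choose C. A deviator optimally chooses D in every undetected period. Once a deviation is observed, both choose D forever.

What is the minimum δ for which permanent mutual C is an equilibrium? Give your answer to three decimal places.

0.630

A deviator earns 21 for 3 periods, then 9 forever; cooperating earns 18 forever. Multiplying the IC by (1−δ):
18 ≥ 21(1−δ^3) + 9δ^3, so 12·δ^3 ≥ 3 and δ^3 ≥ 1/4.
δ ≥ (1/4)^(1/3) ≈ 0.630.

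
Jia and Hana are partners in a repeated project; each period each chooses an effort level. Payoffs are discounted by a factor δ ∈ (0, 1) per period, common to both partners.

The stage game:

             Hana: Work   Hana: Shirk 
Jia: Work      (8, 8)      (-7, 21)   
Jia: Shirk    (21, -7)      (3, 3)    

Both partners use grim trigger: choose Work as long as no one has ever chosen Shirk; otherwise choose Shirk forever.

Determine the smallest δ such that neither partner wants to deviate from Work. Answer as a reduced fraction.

13/18

8/(1−δ) ≥ 21 + 3δ/(1−δ)
8 ≥ 21 − 18δ
δ ≥ 13/18.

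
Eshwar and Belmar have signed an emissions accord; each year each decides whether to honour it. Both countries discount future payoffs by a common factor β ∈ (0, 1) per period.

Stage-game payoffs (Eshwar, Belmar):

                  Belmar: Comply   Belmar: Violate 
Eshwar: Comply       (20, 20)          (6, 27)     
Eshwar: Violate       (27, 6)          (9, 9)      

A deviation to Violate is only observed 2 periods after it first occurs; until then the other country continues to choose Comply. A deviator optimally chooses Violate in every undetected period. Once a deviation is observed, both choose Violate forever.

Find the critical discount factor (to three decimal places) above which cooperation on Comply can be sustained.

0.624

Deviating for the 2 undetected periods gains 27−20 = 7 per period over cooperation, then loses 20−9 = 11 per period forever once punishment starts.
Gain: 7(1 + β + … + β^1); loss: 11·β^2/(1−β).
No profitable deviation ⇔ 7(1−β^2) ≤ 11·β^2, i.e. β^2 ≥ 7/(7+11) = 7/18.
Hence β ≥ (7/18)^(1/2) ≈ 0.624.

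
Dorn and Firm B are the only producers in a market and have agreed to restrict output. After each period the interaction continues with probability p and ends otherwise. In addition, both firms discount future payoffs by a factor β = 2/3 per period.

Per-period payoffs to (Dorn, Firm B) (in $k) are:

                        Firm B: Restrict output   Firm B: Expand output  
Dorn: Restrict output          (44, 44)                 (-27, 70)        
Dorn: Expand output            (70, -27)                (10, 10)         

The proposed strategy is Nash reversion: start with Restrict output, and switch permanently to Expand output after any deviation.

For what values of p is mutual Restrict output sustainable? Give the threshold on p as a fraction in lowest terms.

Expected continuation weight on next period's payoff is β·p = 2/3·p, which plays the role of the discount factor.
Cooperation requires 2/3·p ≥ (70−44)/(70−10) = 13/30, hence p ≥ 13/20.

13/20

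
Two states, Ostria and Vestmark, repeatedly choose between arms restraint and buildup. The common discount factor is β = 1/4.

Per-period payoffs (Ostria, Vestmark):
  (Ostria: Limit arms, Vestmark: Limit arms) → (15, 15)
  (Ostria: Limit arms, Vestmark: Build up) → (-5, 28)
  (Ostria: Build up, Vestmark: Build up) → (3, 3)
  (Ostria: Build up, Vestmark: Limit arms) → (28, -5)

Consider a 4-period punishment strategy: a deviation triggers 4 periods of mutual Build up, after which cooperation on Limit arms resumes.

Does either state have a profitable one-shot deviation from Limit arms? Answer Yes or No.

Yes

IC: β+…+β^4 ≥ (28−15)/(15−3) = 13/12.
At β = 1/4: partial sum = 0.3320 < 1.0833. Cooperation not sustainable.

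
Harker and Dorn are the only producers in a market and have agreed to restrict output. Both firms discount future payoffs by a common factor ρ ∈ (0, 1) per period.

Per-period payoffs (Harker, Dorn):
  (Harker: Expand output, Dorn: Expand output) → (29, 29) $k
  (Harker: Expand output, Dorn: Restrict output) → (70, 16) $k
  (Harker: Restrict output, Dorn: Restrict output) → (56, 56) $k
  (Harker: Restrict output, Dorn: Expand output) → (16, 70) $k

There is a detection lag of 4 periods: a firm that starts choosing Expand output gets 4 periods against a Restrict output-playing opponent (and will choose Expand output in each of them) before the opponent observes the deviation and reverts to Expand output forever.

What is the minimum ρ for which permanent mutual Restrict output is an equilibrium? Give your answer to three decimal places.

A deviator earns 70 for 4 periods, then 29 forever; cooperating earns 56 forever. Multiplying the IC by (1−ρ):
56 ≥ 70(1−ρ^4) + 29ρ^4, so 41·ρ^4 ≥ 14 and ρ^4 ≥ 14/41.
ρ ≥ (14/41)^(1/4) ≈ 0.764.

0.764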